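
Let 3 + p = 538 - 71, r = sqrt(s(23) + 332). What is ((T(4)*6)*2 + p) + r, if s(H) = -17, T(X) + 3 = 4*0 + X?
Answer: 476 + 3*sqrt(35) ≈ 493.75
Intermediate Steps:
T(X) = -3 + X (T(X) = -3 + (4*0 + X) = -3 + (0 + X) = -3 + X)
r = 3*sqrt(35) (r = sqrt(-17 + 332) = sqrt(315) = 3*sqrt(35) ≈ 17.748)
p = 464 (p = -3 + (538 - 71) = -3 + 467 = 464)
((T(4)*6)*2 + p) + r = (((-3 + 4)*6)*2 + 464) + 3*sqrt(35) = ((1*6)*2 + 464) + 3*sqrt(35) = (6*2 + 464) + 3*sqrt(35) = (12 + 464) + 3*sqrt(35) = 476 + 3*sqrt(35)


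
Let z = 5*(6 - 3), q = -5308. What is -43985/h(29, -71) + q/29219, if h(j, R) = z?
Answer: -257055467/87657 ≈ -2932.5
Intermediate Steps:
z = 15 (z = 5*3 = 15)
h(j, R) = 15
-43985/h(29, -71) + q/29219 = -43985/15 - 5308/29219 = -43985*1/15 - 5308*1/29219 = -8797/3 - 5308/29219 = -257055467/87657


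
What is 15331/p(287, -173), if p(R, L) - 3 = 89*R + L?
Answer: 15331/25373 ≈ 0.60423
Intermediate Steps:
p(R, L) = 3 + L + 89*R (p(R, L) = 3 + (89*R + L) = 3 + (L + 89*R) = 3 + L + 89*R)
15331/p(287, -173) = 15331/(3 - 173 + 89*287) = 15331/(3 - 173 + 25543) = 15331/25373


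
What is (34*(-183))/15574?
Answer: -3111/7787 ≈ -0.39951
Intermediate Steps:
(34*(-183))/15574 = -6222*1/15574 = -3111/7787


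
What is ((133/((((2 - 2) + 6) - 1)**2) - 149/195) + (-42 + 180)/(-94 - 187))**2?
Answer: 1240220777104/75062300625 ≈ 16.523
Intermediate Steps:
((133/((((2 - 2) + 6) - 1)**2) - 149/195) + (-42 + 180)/(-94 - 187))**2 = ((133/(((0 + 6) - 1)**2) - 149*1/195) + 138/(-281))**2 = ((133/((6 - 1)**2) - 149/195) + 138*(-1/281))**2 = ((133/(5**2) - 149/195) - 138/281)**2 = ((133/25 - 149/195) - 138/281)**2 = (4442/975 - 138/281)**2 = (1113652/273975)**2 = 1240220777104/75062300625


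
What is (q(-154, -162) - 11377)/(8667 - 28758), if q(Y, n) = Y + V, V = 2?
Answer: 3843/6697 ≈ 0.57384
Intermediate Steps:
q(Y, n) = 2 + Y (q(Y, n) = Y + 2 = 2 + Y)
(q(-154, -162) - 11377)/(8667 - 28758) = ((2 - 154) - 11377)/(8667 - 28758) = (-152 - 11377)/(-20091) = -11529*(-1/20091) = 3843/6697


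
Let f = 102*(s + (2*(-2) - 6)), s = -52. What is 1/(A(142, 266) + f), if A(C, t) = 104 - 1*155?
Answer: -1/6375 ≈ -0.00015686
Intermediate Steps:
A(C, t) = -51 (A(C, t) = 104 - 155 = -51)
f = -6324 (f = 102*(-52 + (2*(-2) - 6)) = 102*(-52 + (-4 - 6)) = 102*(-52 - 10) = 102*(-62) = -6324)
1/(A(142, 266) + f) = 1/(-51 - 6324) = 1/(-6375) = -1/6375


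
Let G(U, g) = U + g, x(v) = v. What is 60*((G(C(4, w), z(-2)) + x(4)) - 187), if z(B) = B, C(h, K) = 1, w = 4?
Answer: -11040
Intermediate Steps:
60*((G(C(4, w), z(-2)) + x(4)) - 187) = 60*(((1 - 2) + 4) - 187) = 60*((-1 + 4) - 187) = 60*(3 - 187) = 60*(-184) = -11040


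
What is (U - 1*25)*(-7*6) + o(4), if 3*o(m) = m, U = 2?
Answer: 2902/3 ≈ 967.33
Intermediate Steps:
o(m) = m/3
(U - 1*25)*(-7*6) + o(4) = (2 - 1*25)*(-7*6) + (⅓)*4 = (2 - 25)*(-42) + 4/3 = -23*(-42) + 4/3 = 966 + 4/3 = 2902/3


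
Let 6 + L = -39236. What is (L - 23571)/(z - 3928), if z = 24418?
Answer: -62813/20490 ≈ -3.0655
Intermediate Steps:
L = -39242 (L = -6 - 39236 = -39242)
(L - 23571)/(z - 3928) = (-39242 - 23571)/(24418 - 3928) = -62813/20490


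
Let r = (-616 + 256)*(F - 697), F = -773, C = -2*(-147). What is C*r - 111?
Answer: 155584689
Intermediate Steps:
C = 294
r = 529200 (r = (-616 + 256)*(-773 - 697) = -360*(-1470) = 529200)
C*r - 111 = 294*529200 - 111 = 155584800 - 111 = 155584689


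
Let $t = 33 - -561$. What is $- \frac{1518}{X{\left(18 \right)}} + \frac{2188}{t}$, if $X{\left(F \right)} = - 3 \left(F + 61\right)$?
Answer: $\frac{236708}{23463} \approx 10.089$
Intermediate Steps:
$t = 594$ ($t = 33 + 561 = 594$)
$X{\left(F \right)} = -183 - 3 F$ ($X{\left(F \right)} = - 3 \left(61 + F\right) = -183 - 3 F$)
$- \frac{1518}{X{\left(18 \right)}} + \frac{2188}{t} = - \frac{1518}{-183 - 54} + \frac{2188}{594} = - \frac{1518}{-183 - 54} + 2188 \cdot \frac{1}{594} = - \frac{1518}{-237} + \frac{1094}{297} = \left(-1518\right) \left(- \frac{1}{237}\right) + \frac{1094}{297} = \frac{506}{79} + \frac{1094}{297} = \frac{236708}{23463}$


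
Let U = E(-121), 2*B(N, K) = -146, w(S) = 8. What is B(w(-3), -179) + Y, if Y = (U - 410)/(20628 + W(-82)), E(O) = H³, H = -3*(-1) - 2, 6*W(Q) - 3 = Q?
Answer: -9031751/123689 ≈ -73.020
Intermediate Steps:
W(Q) = ½ + Q/6
H = 1 (H = 3 - 2 = 1)
B(N, K) = -73 (B(N, K) = (½)*(-146) = -73)
E(O) = 1 (E(O) = 1³ = 1)
U = 1
Y = -2454/123689 (Y = (1 - 410)/(20628 + (½ + (⅙)*(-82))) = -409/(20628 + (½ - 41/3)) = -409/(20628 - 79/6) = -409/123689/6 = -409*6/123689 = -2454/123689 ≈ -0.019840)
B(w(-3), -179) + Y = -73 - 2454/123689 = -9031751/123689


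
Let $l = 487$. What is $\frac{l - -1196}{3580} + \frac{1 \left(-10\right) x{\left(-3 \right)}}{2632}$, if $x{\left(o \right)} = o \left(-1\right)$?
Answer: $\frac{270141}{588910} \approx 0.45871$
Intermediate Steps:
$x{\left(o \right)} = - o$
$\frac{l - -1196}{3580} + \frac{1 \left(-10\right) x{\left(-3 \right)}}{2632} = \frac{487 - -1196}{3580} + \frac{1 \left(-10\right) \left(\left(-1\right) \left(-3\right)\right)}{2632} = \left(487 + 1196\right) \frac{1}{3580} + \left(-10\right) 3 \cdot \frac{1}{2632} = 1683 \cdot \frac{1}{3580} - \frac{15}{1316} = \frac{1683}{3580} - \frac{15}{1316} = \frac{270141}{588910}$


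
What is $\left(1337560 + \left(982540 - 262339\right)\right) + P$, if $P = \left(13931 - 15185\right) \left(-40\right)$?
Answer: $2107921$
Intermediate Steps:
$P = 50160$ ($P = \left(-1254\right) \left(-40\right) = 50160$)
$\left(1337560 + \left(982540 - 262339\right)\right) + P = \left(1337560 + \left(982540 - 262339\right)\right) + 50160 = \left(1337560 + 720201\right) + 50160 = 2057761 + 50160 = 2107921$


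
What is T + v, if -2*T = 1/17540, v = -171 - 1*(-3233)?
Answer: 107414959/35080 ≈ 3062.0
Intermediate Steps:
v = 3062 (v = -171 + 3233 = 3062)
T = -1/35080 (T = -1/2/17540 = -1/2*1/17540 = -1/35080 ≈ -2.8506e-5)
T + v = -1/35080 + 3062 = 107414959/35080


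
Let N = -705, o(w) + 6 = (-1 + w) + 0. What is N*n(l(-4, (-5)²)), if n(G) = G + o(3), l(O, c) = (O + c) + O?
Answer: -9165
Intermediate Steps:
o(w) = -7 + w (o(w) = -6 + ((-1 + w) + 0) = -6 + (-1 + w) = -7 + w)
l(O, c) = c + 2*O
n(G) = -4 + G (n(G) = G + (-7 + 3) = G - 4 = -4 + G)
N*n(l(-4, (-5)²)) = -705*(-4 + ((-5)² + 2*(-4))) = -705*(-4 + (25 - 8)) = -705*(-4 + 17) = -705*13 = -9165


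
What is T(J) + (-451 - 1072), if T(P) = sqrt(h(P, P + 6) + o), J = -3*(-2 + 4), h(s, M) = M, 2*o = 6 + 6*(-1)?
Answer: -1523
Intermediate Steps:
o = 0 (o = (6 + 6*(-1))/2 = (6 - 6)/2 = (1/2)*0 = 0)
J = -6 (J = -3*2 = -6)
T(P) = sqrt(6 + P) (T(P) = sqrt((P + 6) + 0) = sqrt((6 + P) + 0) = sqrt(6 + P))
T(J) + (-451 - 1072) = sqrt(6 - 6) + (-451 - 1072) = sqrt(0) - 1523 = 0 - 1523 = -1523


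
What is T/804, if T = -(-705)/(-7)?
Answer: -235/1876 ≈ -0.12527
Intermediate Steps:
T = -705/7 (T = -(-705)*(-1)/7 = -47*15/7 = -705/7 ≈ -100.71)
T/804 = -705/7/804 = -705/7*1/804 = -235/1876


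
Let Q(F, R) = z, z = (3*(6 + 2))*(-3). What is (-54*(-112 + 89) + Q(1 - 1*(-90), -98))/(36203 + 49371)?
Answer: 585/42787 ≈ 0.013672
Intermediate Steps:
z = -72 (z = (3*8)*(-3) = 24*(-3) = -72)
Q(F, R) = -72
(-54*(-112 + 89) + Q(1 - 1*(-90), -98))/(36203 + 49371) = (-54*(-112 + 89) - 72)/(36203 + 49371) = (-54*(-23) - 72)/85574 = (1242 - 72)*(1/85574) = 1170*(1/85574) = 585/42787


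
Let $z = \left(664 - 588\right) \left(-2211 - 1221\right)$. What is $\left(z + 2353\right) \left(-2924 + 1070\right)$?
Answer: $479220066$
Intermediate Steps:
$z = -260832$ ($z = 76 \left(-3432\right) = -260832$)
$\left(z + 2353\right) \left(-2924 + 1070\right) = \left(-260832 + 2353\right) \left(-2924 + 1070\right) = \left(-258479\right) \left(-1854\right) = 479220066$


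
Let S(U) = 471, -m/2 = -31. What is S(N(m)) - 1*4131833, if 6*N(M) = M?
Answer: -4131362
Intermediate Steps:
m = 62 (m = -2*(-31) = 62)
N(M) = M/6
S(N(m)) - 1*4131833 = 471 - 1*4131833 = 471 - 4131833 = -4131362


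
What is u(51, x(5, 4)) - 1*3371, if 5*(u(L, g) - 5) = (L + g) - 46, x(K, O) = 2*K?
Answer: -3363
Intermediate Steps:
u(L, g) = -21/5 + L/5 + g/5 (u(L, g) = 5 + ((L + g) - 46)/5 = 5 + (-46 + L + g)/5 = 5 + (-46/5 + L/5 + g/5) = -21/5 + L/5 + g/5)
u(51, x(5, 4)) - 1*3371 = (-21/5 + (1/5)*51 + (2*5)/5) - 1*3371 = (-21/5 + 51/5 + (1/5)*10) - 3371 = (-21/5 + 51/5 + 2) - 3371 = 8 - 3371 = -3363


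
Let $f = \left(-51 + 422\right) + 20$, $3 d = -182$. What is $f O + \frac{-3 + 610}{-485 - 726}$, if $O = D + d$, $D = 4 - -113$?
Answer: $\frac{80019848}{3633} \approx 22026.0$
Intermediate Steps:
$d = - \frac{182}{3}$ ($d = \frac{1}{3} \left(-182\right) = - \frac{182}{3} \approx -60.667$)
$D = 117$ ($D = 4 + 113 = 117$)
$f = 391$ ($f = 371 + 20 = 391$)
$O = \frac{169}{3}$ ($O = 117 - \frac{182}{3} = \frac{169}{3} \approx 56.333$)
$f O + \frac{-3 + 610}{-485 - 726} = 391 \cdot \frac{169}{3} + \frac{-3 + 610}{-485 - 726} = \frac{66079}{3} + \frac{607}{-1211} = \frac{66079}{3} + 607 \left(- \frac{1}{1211}\right) = \frac{66079}{3} - \frac{607}{1211} = \frac{80019848}{3633}$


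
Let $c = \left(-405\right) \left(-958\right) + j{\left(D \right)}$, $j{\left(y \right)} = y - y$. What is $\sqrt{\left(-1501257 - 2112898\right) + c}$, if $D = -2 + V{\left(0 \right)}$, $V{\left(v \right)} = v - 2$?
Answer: $i \sqrt{3226165} \approx 1796.2 i$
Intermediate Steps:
$V{\left(v \right)} = -2 + v$
$D = -4$ ($D = -2 + \left(-2 + 0\right) = -2 - 2 = -4$)
$j{\left(y \right)} = 0$
$c = 387990$ ($c = \left(-405\right) \left(-958\right) + 0 = 387990 + 0 = 387990$)
$\sqrt{\left(-1501257 - 2112898\right) + c} = \sqrt{\left(-1501257 - 2112898\right) + 387990} = \sqrt{-3614155 + 387990} = \sqrt{-3226165} = i \sqrt{3226165}$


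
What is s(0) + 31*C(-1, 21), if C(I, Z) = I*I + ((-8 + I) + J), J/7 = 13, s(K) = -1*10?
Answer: 2563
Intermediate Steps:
s(K) = -10
J = 91 (J = 7*13 = 91)
C(I, Z) = 83 + I + I² (C(I, Z) = I*I + ((-8 + I) + 91) = I² + (83 + I) = 83 + I + I²)
s(0) + 31*C(-1, 21) = -10 + 31*(83 - 1 + (-1)²) = -10 + 31*(83 - 1 + 1) = -10 + 31*83 = -10 + 2573 = 2563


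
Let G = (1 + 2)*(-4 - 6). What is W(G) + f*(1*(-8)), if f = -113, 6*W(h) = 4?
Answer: 2714/3 ≈ 904.67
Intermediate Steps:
G = -30 (G = 3*(-10) = -30)
W(h) = 2/3 (W(h) = (1/6)*4 = 2/3)
W(G) + f*(1*(-8)) = 2/3 - 113*(-8) = 2/3 + 904 = 2714/3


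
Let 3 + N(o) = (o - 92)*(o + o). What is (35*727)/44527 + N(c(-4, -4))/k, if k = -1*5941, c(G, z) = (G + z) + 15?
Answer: 29184208/37790701 ≈ 0.77226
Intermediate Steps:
c(G, z) = 15 + G + z
k = -5941
N(o) = -3 + 2*o*(-92 + o) (N(o) = -3 + (o - 92)*(o + o) = -3 + (-92 + o)*(2*o) = -3 + 2*o*(-92 + o))
(35*727)/44527 + N(c(-4, -4))/k = (35*727)/44527 + (-3 - 184*(15 - 4 - 4) + 2*(15 - 4 - 4)²)/(-5941) = 25445*(1/44527) + (-3 - 184*7 + 2*7²)*(-1/5941) = 3635/6361 + (-3 - 1288 + 2*49)*(-1/5941) = 3635/6361 + (-3 - 1288 + 98)*(-1/5941) = 3635/6361 - 1193*(-1/5941) = 3635/6361 + 1193/5941 = 29184208/37790701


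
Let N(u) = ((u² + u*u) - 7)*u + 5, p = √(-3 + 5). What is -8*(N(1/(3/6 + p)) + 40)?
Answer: -125768/343 + 8160*√2/343 ≈ -333.03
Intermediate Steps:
p = √2 ≈ 1.4142
N(u) = 5 + u*(-7 + 2*u²) (N(u) = ((u² + u²) - 7)*u + 5 = (2*u² - 7)*u + 5 = (-7 + 2*u²)*u + 5 = u*(-7 + 2*u²) + 5 = 5 + u*(-7 + 2*u²))
-8*(N(1/(3/6 + p)) + 40) = -8*((5 - 7/(3/6 + √2) + 2*(1/(3/6 + √2))³) + 40) = -8*((5 - 7/(3*(⅙) + √2) + 2*(1/(3*(⅙) + √2))³) + 40) = -8*((5 - 7/(½ + √2) + 2*(1/(½ + √2))³) + 40) = -8*((5 - 7/(½ + √2) + 2/(½ + √2)³) + 40) = -8*(45 - 7/(½ + √2) + 2/(½ + √2)³) = -360 - 16/(½ + √2)³ + 56/(½ + √2)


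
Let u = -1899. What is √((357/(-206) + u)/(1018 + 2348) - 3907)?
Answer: I*√52187481554703/115566 ≈ 62.51*I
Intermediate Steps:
√((357/(-206) + u)/(1018 + 2348) - 3907) = √((357/(-206) - 1899)/(1018 + 2348) - 3907) = √((357*(-1/206) - 1899)/3366 - 3907) = √((-357/206 - 1899)*(1/3366) - 3907) = √(-391551/206*1/3366 - 3907) = √(-130517/231132 - 3907) = √(-903163241/231132) = I*√52187481554703/115566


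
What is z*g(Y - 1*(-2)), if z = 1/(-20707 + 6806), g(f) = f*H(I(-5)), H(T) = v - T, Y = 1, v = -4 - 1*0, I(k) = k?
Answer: -3/13901 ≈ -0.00021581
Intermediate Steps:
v = -4 (v = -4 + 0 = -4)
H(T) = -4 - T
g(f) = f (g(f) = f*(-4 - 1*(-5)) = f*(-4 + 5) = f*1 = f)
z = -1/13901 (z = 1/(-13901) = -1/13901 ≈ -7.1937e-5)
z*g(Y - 1*(-2)) = -(1 - 1*(-2))/13901 = -(1 + 2)/13901 = -1/13901*3 = -3/13901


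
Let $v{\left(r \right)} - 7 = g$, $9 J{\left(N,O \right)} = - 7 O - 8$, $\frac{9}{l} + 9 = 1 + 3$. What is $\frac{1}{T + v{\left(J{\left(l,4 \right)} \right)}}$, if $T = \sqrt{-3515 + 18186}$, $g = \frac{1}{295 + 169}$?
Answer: $- \frac{1507536}{3148051615} + \frac{215296 \sqrt{14671}}{3148051615} \approx 0.0078048$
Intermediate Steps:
$l = - \frac{9}{5}$ ($l = \frac{9}{-9 + \left(1 + 3\right)} = \frac{9}{-9 + 4} = \frac{9}{-5} = 9 \left(- \frac{1}{5}\right) = - \frac{9}{5} \approx -1.8$)
$g = \frac{1}{464} \approx 0.0021552$
$J{\left(N,O \right)} = - \frac{8}{9} - \frac{7 O}{9}$ ($J{\left(N,O \right)} = \frac{- 7 O - 8}{9} = \frac{-8 - 7 O}{9} = - \frac{8}{9} - \frac{7 O}{9}$)
$v{\left(r \right)} = \frac{3249}{464}$ ($v{\left(r \right)} = 7 + \frac{1}{464} = \frac{3249}{464}$)
$T = \sqrt{14671} \approx 121.12$
$\frac{1}{T + v{\left(J{\left(l,4 \right)} \right)}} = \frac{1}{\sqrt{14671} + \frac{3249}{464}} = \frac{1}{\frac{3249}{464} + \sqrt{14671}}$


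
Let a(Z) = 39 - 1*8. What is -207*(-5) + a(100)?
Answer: 1066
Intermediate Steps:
a(Z) = 31 (a(Z) = 39 - 8 = 31)
-207*(-5) + a(100) = -207*(-5) + 31 = 1035 + 31 = 1066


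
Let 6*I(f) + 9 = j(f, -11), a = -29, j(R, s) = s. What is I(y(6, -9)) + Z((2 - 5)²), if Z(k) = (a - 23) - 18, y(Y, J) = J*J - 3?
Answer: -220/3 ≈ -73.333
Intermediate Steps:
y(Y, J) = -3 + J² (y(Y, J) = J² - 3 = -3 + J²)
I(f) = -10/3 (I(f) = -3/2 + (⅙)*(-11) = -3/2 - 11/6 = -10/3)
Z(k) = -70 (Z(k) = (-29 - 23) - 18 = -52 - 18 = -70)
I(y(6, -9)) + Z((2 - 5)²) = -10/3 - 70 = -220/3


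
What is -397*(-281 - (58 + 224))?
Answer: 223511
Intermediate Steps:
-397*(-281 - (58 + 224)) = -397*(-281 - 1*282) = -397*(-281 - 282) = -397*(-563) = 223511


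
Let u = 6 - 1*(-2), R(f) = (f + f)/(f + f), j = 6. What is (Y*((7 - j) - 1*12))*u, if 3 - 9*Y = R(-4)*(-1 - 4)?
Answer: -704/9 ≈ -78.222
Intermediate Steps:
R(f) = 1 (R(f) = (2*f)/((2*f)) = (2*f)*(1/(2*f)) = 1)
u = 8 (u = 6 + 2 = 8)
Y = 8/9 (Y = 1/3 - (-1 - 4)/9 = 1/3 - (-5)/9 = 1/3 - 1/9*(-5) = 1/3 + 5/9 = 8/9 ≈ 0.88889)
(Y*((7 - j) - 1*12))*u = (8*((7 - 1*6) - 1*12)/9)*8 = (8*((7 - 6) - 12)/9)*8 = (8*(1 - 12)/9)*8 = ((8/9)*(-11))*8 = -88/9*8 = -704/9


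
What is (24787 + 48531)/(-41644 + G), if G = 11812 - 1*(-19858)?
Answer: -36659/4987 ≈ -7.3509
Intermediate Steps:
G = 31670 (G = 11812 + 19858 = 31670)
(24787 + 48531)/(-41644 + G) = (24787 + 48531)/(-41644 + 31670) = 73318/(-9974) = 73318*(-1/9974) = -36659/4987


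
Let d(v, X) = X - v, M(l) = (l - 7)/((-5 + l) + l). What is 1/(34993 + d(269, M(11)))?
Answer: 17/590312 ≈ 2.8798e-5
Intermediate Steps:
M(l) = (-7 + l)/(-5 + 2*l)
1/(34993 + d(269, M(11))) = 1/(34993 + ((-7 + 11)/(-5 + 2*11) - 1*269)) = 1/(34993 + (4/(-5 + 22) - 269)) = 1/(34993 + (4/17 - 269)) = 1/(34993 - 4569/17) = 1/(590312/17) = 17/590312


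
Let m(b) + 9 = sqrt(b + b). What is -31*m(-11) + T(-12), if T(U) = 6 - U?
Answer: 297 - 31*I*sqrt(22) ≈ 297.0 - 145.4*I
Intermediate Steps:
m(b) = -9 + sqrt(2)*sqrt(b) (m(b) = -9 + sqrt(b + b) = -9 + sqrt(2*b) = -9 + sqrt(2)*sqrt(b))
-31*m(-11) + T(-12) = -31*(-9 + sqrt(2)*sqrt(-11)) + (6 - 1*(-12)) = -31*(-9 + sqrt(2)*(I*sqrt(11))) + (6 + 12) = -31*(-9 + I*sqrt(22)) + 18 = (279 - 31*I*sqrt(22)) + 18 = 297 - 31*I*sqrt(22)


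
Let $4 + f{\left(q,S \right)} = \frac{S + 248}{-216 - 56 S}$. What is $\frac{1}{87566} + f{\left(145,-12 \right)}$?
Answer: $- \frac{8690897}{2495631} \approx -3.4824$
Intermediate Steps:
$f{\left(q,S \right)} = -4 + \frac{248 + S}{-216 - 56 S}$ ($f{\left(q,S \right)} = -4 + \frac{S + 248}{-216 - 56 S} = -4 + \frac{248 + S}{-216 - 56 S}$)
$\frac{1}{87566} + f{\left(145,-12 \right)} = \frac{1}{87566} + \frac{-1112 - -2700}{8 \left(27 + 7 \left(-12\right)\right)} = \frac{1}{87566} + \frac{-1112 + 2700}{8 \left(27 - 84\right)} = \frac{1}{87566} + \frac{1}{8} \frac{1}{-57} \cdot 1588 = \frac{1}{87566} + \frac{1}{8} \left(- \frac{1}{57}\right) 1588 = \frac{1}{87566} - \frac{397}{114} = - \frac{8690897}{2495631}$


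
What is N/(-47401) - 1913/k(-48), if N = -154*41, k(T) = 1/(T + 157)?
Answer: -9883908003/47401 ≈ -2.0852e+5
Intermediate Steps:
k(T) = 1/(157 + T)
N = -6314
N/(-47401) - 1913/k(-48) = -6314/(-47401) - 1913/(1/(157 - 48)) = -6314*(-1/47401) - 1913/(1/109) = 6314/47401 - 1913/1/109 = 6314/47401 - 1913*109 = 6314/47401 - 208517 = -9883908003/47401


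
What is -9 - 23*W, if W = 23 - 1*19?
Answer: -101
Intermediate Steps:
W = 4 (W = 23 - 19 = 4)
-9 - 23*W = -9 - 23*4 = -9 - 92 = -101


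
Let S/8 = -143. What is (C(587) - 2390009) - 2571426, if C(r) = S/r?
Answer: -2912363489/587 ≈ -4.9614e+6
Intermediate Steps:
S = -1144 (S = 8*(-143) = -1144)
C(r) = -1144/r
(C(587) - 2390009) - 2571426 = (-1144/587 - 2390009) - 2571426 = -1402936427/587 - 2571426 = -2912363489/587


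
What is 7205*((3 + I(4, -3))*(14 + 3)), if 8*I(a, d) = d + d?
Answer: 1102365/4 ≈ 2.7559e+5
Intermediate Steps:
I(a, d) = d/4 (I(a, d) = (d + d)/8 = (2*d)/8 = d/4)
7205*((3 + I(4, -3))*(14 + 3)) = 7205*((3 + (¼)*(-3))*(14 + 3)) = 7205*((3 - ¾)*17) = 7205*((9/4)*17) = 7205*(153/4) = 1102365/4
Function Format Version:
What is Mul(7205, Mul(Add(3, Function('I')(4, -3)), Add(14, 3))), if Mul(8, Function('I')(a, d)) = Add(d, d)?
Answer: Rational(1102365, 4) ≈ 2.7559e+5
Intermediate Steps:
Function('I')(a, d) = Mul(Rational(1, 4), d) (Function('I')(a, d) = Mul(Rational(1, 8), Add(d, d)) = Mul(Rational(1, 8), Mul(2, d)) = Mul(Rational(1, 4), d))
Mul(7205, Mul(Add(3, Function('I')(4, -3)), Add(14, 3))) = Mul(7205, Mul(Add(3, Mul(Rational(1, 4), -3)), Add(14, 3))) = Mul(7205, Mul(Add(3, Rational(-3, 4)), 17)) = Mul(7205, Mul(Rational(9, 4), 17)) = Mul(7205, Rational(153, 4)) = Rational(1102365, 4)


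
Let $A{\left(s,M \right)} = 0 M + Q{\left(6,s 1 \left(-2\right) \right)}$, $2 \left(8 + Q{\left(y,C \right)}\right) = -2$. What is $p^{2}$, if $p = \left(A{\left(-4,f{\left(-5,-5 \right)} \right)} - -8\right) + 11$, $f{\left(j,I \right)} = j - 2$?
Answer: $100$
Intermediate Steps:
$Q{\left(y,C \right)} = -9$ ($Q{\left(y,C \right)} = -8 + \frac{1}{2} \left(-2\right) = -8 - 1 = -9$)
$f{\left(j,I \right)} = -2 + j$ ($f{\left(j,I \right)} = j - 2 = -2 + j$)
$A{\left(s,M \right)} = -9$ ($A{\left(s,M \right)} = 0 M - 9 = 0 - 9 = -9$)
$p = 10$ ($p = \left(-9 - -8\right) + 11 = \left(-9 + 8\right) + 11 = -1 + 11 = 10$)
$p^{2} = 10^{2} = 100$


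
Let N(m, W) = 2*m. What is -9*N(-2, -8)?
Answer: 36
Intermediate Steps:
-9*N(-2, -8) = -18*(-2) = -9*(-4) = 36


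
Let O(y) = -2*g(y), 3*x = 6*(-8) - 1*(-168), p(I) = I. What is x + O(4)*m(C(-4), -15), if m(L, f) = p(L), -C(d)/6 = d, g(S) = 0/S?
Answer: 40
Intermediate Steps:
g(S) = 0
C(d) = -6*d
x = 40 (x = (6*(-8) - 1*(-168))/3 = (-48 + 168)/3 = (⅓)*120 = 40)
m(L, f) = L
O(y) = 0 (O(y) = -2*0 = 0)
x + O(4)*m(C(-4), -15) = 40 + 0*(-6*(-4)) = 40 + 0*24 = 40 + 0 = 40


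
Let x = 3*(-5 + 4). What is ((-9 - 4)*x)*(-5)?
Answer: -195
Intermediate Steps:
x = -3 (x = 3*(-1) = -3)
((-9 - 4)*x)*(-5) = ((-9 - 4)*(-3))*(-5) = -13*(-3)*(-5) = 39*(-5) = -195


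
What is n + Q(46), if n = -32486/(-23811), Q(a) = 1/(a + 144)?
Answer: 6196151/4524090 ≈ 1.3696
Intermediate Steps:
Q(a) = 1/(144 + a)
n = 32486/23811 (n = -32486*(-1/23811) = 32486/23811 ≈ 1.3643)
n + Q(46) = 32486/23811 + 1/(144 + 46) = 32486/23811 + 1/190 = 6196151/4524090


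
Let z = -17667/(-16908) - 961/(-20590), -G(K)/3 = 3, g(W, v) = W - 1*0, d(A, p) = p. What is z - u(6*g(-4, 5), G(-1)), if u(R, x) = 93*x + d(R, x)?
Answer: 49150471873/58022620 ≈ 847.09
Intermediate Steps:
g(W, v) = W (g(W, v) = W + 0 = W)
G(K) = -9 (G(K) = -3*3 = -9)
z = 63335353/58022620 (z = -17667*(-1/16908) - 961*(-1/20590) = 5889/5636 + 961/20590 = 63335353/58022620 ≈ 1.0916)
u(R, x) = 94*x (u(R, x) = 93*x + x = 94*x)
z - u(6*g(-4, 5), G(-1)) = 63335353/58022620 - 94*(-9) = 63335353/58022620 - 1*(-846) = 63335353/58022620 + 846 = 49150471873/58022620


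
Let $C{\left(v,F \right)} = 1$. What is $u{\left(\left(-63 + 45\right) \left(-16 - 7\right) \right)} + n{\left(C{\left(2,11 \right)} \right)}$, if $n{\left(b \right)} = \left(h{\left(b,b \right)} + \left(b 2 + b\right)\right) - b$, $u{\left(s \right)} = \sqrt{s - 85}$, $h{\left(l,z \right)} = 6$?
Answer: $8 + \sqrt{329} \approx 26.138$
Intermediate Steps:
$u{\left(s \right)} = \sqrt{-85 + s}$
$n{\left(b \right)} = 6 + 2 b$ ($n{\left(b \right)} = \left(6 + \left(b 2 + b\right)\right) - b = \left(6 + \left(2 b + b\right)\right) - b = \left(6 + 3 b\right) - b = 6 + 2 b$)
$u{\left(\left(-63 + 45\right) \left(-16 - 7\right) \right)} + n{\left(C{\left(2,11 \right)} \right)} = \sqrt{-85 + \left(-63 + 45\right) \left(-16 - 7\right)} + \left(6 + 2 \cdot 1\right) = \sqrt{-85 - -414} + \left(6 + 2\right) = \sqrt{-85 + 414} + 8 = \sqrt{329} + 8 = 8 + \sqrt{329}$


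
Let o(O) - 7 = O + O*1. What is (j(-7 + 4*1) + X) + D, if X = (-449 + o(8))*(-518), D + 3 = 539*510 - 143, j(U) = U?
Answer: 495409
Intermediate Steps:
o(O) = 7 + 2*O (o(O) = 7 + (O + O*1) = 7 + (O + O) = 7 + 2*O)
D = 274744 (D = -3 + (539*510 - 143) = -3 + (274890 - 143) = -3 + 274747 = 274744)
X = 220668 (X = (-449 + (7 + 2*8))*(-518) = (-449 + (7 + 16))*(-518) = (-449 + 23)*(-518) = -426*(-518) = 220668)
(j(-7 + 4*1) + X) + D = ((-7 + 4*1) + 220668) + 274744 = ((-7 + 4) + 220668) + 274744 = (-3 + 220668) + 274744 = 220665 + 274744 = 495409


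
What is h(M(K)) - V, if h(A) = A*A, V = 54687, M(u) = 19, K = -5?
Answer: -54326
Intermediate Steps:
h(A) = A²
h(M(K)) - V = 19² - 1*54687 = 361 - 54687 = -54326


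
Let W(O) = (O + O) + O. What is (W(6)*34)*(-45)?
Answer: -27540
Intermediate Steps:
W(O) = 3*O (W(O) = 2*O + O = 3*O)
(W(6)*34)*(-45) = ((3*6)*34)*(-45) = (18*34)*(-45) = 612*(-45) = -27540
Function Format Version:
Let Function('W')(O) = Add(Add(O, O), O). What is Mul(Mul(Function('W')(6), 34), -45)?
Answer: -27540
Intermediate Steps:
Function('W')(O) = Mul(3, O) (Function('W')(O) = Add(Mul(2, O), O) = Mul(3, O))
Mul(Mul(Function('W')(6), 34), -45) = Mul(Mul(Mul(3, 6), 34), -45) = Mul(Mul(18, 34), -45) = Mul(612, -45) = -27540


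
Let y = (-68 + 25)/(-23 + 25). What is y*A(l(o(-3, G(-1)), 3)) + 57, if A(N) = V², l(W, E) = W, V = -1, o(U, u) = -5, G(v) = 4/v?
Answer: 71/2 ≈ 35.500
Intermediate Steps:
A(N) = 1 (A(N) = (-1)² = 1)
y = -43/2 ≈ -21.500
y*A(l(o(-3, G(-1)), 3)) + 57 = -43/2*1 + 57 = -43/2 + 57 = 71/2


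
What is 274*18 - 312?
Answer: 4620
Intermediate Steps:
274*18 - 312 = 4932 - 312 = 4620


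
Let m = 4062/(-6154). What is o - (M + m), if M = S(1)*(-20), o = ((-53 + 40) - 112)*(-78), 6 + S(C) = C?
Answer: 29695081/3077 ≈ 9650.7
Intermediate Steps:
S(C) = -6 + C
m = -2031/3077 (m = 4062*(-1/6154) = -2031/3077 ≈ -0.66006)
o = 9750 (o = (-13 - 112)*(-78) = -125*(-78) = 9750)
M = 100 (M = (-6 + 1)*(-20) = -5*(-20) = 100)
o - (M + m) = 9750 - (100 - 2031/3077) = 9750 - 1*305669/3077 = 9750 - 305669/3077 = 29695081/3077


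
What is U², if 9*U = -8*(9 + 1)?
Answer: 6400/81 ≈ 79.012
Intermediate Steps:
U = -80/9 (U = (-8*(9 + 1))/9 = (-8*10)/9 = (⅑)*(-80) = -80/9 ≈ -8.8889)
U² = (-80/9)² = 6400/81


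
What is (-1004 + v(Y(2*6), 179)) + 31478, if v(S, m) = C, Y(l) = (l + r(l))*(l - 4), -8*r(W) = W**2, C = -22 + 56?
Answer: 30508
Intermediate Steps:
C = 34
r(W) = -W**2/8
Y(l) = (-4 + l)*(l - l**2/8) (Y(l) = (l - l**2/8)*(l - 4) = (l - l**2/8)*(-4 + l) = (-4 + l)*(l - l**2/8))
v(S, m) = 34
(-1004 + v(Y(2*6), 179)) + 31478 = (-1004 + 34) + 31478 = -970 + 31478 = 30508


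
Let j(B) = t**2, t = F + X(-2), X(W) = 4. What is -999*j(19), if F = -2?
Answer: -3996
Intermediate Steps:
t = 2 (t = -2 + 4 = 2)
j(B) = 4 (j(B) = 2**2 = 4)
-999*j(19) = -999*4 = -3996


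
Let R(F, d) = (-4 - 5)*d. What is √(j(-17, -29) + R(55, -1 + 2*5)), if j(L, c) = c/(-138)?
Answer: I*√1538562/138 ≈ 8.9883*I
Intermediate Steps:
j(L, c) = -c/138 (j(L, c) = c*(-1/138) = -c/138)
R(F, d) = -9*d
√(j(-17, -29) + R(55, -1 + 2*5)) = √(-1/138*(-29) - 9*(-1 + 2*5)) = √(29/138 - 9*(-1 + 10)) = √(29/138 - 9*9) = √(29/138 - 81) = √(-11149/138) = I*√1538562/138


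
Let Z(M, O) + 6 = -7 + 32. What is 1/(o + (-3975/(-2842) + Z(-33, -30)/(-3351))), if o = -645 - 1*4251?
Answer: -9523542/46613995405 ≈ -0.00020431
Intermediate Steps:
o = -4896 (o = -645 - 4251 = -4896)
Z(M, O) = 19 (Z(M, O) = -6 + (-7 + 32) = -6 + 25 = 19)
1/(o + (-3975/(-2842) + Z(-33, -30)/(-3351))) = 1/(-4896 + (-3975/(-2842) + 19/(-3351))) = 1/(-4896 + (-3975*(-1/2842) + 19*(-1/3351))) = 1/(-4896 + (3975/2842 - 19/3351)) = 1/(-4896 + 13266227/9523542) = 1/(-46613995405/9523542) = -9523542/46613995405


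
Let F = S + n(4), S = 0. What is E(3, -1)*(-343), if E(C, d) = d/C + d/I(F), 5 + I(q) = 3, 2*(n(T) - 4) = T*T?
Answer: -343/6 ≈ -57.167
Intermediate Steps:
n(T) = 4 + T²/2 (n(T) = 4 + (T*T)/2 = 4 + T²/2)
F = 12 (F = 0 + (4 + (½)*4²) = 0 + (4 + (½)*16) = 0 + (4 + 8) = 0 + 12 = 12)
I(q) = -2 (I(q) = -5 + 3 = -2)
E(C, d) = -d/2 + d/C (E(C, d) = d/C + d/(-2) = d/C + d*(-½) = d/C - d/2 = -d/2 + d/C)
E(3, -1)*(-343) = (-½*(-1) - 1/3)*(-343) = (½ - 1*⅓)*(-343) = (½ - ⅓)*(-343) = (⅙)*(-343) = -343/6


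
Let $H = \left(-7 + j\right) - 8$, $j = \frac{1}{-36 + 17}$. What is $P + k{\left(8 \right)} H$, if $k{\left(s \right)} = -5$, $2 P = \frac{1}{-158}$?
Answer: $\frac{451861}{6004} \approx 75.26$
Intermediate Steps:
$P = - \frac{1}{316}$ ($P = \frac{1}{2 \left(-158\right)} = \frac{1}{2} \left(- \frac{1}{158}\right) = - \frac{1}{316} \approx -0.0031646$)
$j = - \frac{1}{19}$ ($j = \frac{1}{-19} = - \frac{1}{19} \approx -0.052632$)
$H = - \frac{286}{19}$ ($H = \left(-7 - \frac{1}{19}\right) - 8 = - \frac{134}{19} - 8 = - \frac{286}{19} \approx -15.053$)
$P + k{\left(8 \right)} H = - \frac{1}{316} - - \frac{1430}{19} = - \frac{1}{316} + \frac{1430}{19} = \frac{451861}{6004}$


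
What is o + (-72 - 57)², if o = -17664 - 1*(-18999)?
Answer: 17976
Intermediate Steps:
o = 1335 (o = -17664 + 18999 = 1335)
o + (-72 - 57)² = 1335 + (-72 - 57)² = 1335 + (-129)² = 1335 + 16641 = 17976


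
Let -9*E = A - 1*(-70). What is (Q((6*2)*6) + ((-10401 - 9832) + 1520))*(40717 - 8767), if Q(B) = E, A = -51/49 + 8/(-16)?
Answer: -29308045625/49 ≈ -5.9812e+8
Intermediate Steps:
A = -151/98 (A = -51*1/49 + 8*(-1/16) = -51/49 - ½ = -151/98 ≈ -1.5408)
E = -6709/882 (E = -(-151/98 - 1*(-70))/9 = -(-151/98 + 70)/9 = -⅑*6709/98 = -6709/882 ≈ -7.6066)
Q(B) = -6709/882
(Q((6*2)*6) + ((-10401 - 9832) + 1520))*(40717 - 8767) = (-6709/882 + ((-10401 - 9832) + 1520))*(40717 - 8767) = (-6709/882 + (-20233 + 1520))*31950 = (-6709/882 - 18713)*31950 = -16511575/882*31950 = -29308045625/49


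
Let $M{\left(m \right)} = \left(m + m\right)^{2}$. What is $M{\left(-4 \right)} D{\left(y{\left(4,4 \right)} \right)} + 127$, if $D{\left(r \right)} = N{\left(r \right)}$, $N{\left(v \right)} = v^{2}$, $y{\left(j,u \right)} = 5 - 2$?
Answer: $703$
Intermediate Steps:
$y{\left(j,u \right)} = 3$ ($y{\left(j,u \right)} = 5 - 2 = 3$)
$D{\left(r \right)} = r^{2}$
$M{\left(m \right)} = 4 m^{2}$ ($M{\left(m \right)} = \left(2 m\right)^{2} = 4 m^{2}$)
$M{\left(-4 \right)} D{\left(y{\left(4,4 \right)} \right)} + 127 = 4 \left(-4\right)^{2} \cdot 3^{2} + 127 = 4 \cdot 16 \cdot 9 + 127 = 64 \cdot 9 + 127 = 576 + 127 = 703$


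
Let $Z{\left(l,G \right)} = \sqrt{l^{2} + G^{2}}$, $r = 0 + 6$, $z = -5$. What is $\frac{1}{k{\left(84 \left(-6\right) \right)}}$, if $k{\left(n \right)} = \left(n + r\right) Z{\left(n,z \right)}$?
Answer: $- \frac{\sqrt{254041}}{126512418} \approx -3.984 \cdot 10^{-6}$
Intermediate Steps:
$r = 6$
$Z{\left(l,G \right)} = \sqrt{G^{2} + l^{2}}$
$k{\left(n \right)} = \sqrt{25 + n^{2}} \left(6 + n\right)$ ($k{\left(n \right)} = \left(n + 6\right) \sqrt{\left(-5\right)^{2} + n^{2}} = \left(6 + n\right) \sqrt{25 + n^{2}} = \sqrt{25 + n^{2}} \left(6 + n\right)$)
$\frac{1}{k{\left(84 \left(-6\right) \right)}} = \frac{1}{\sqrt{25 + \left(84 \left(-6\right)\right)^{2}} \left(6 + 84 \left(-6\right)\right)} = \frac{1}{\sqrt{25 + \left(-504\right)^{2}} \left(6 - 504\right)} = \frac{1}{\sqrt{25 + 254016} \left(-498\right)} = \frac{1}{\sqrt{254041} \left(-498\right)} = \frac{1}{\left(-498\right) \sqrt{254041}} = - \frac{\sqrt{254041}}{126512418}$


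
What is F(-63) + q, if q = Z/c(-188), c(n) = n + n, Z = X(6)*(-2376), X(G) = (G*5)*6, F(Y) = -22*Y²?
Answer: -4050486/47 ≈ -86181.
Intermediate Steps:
X(G) = 30*G (X(G) = (5*G)*6 = 30*G)
Z = -427680 (Z = (30*6)*(-2376) = 180*(-2376) = -427680)
c(n) = 2*n
q = 53460/47 (q = -427680/(2*(-188)) = -427680/(-376) = -427680*(-1/376) = 53460/47 ≈ 1137.4)
F(-63) + q = -22*(-63)² + 53460/47 = -22*3969 + 53460/47 = -87318 + 53460/47 = -4050486/47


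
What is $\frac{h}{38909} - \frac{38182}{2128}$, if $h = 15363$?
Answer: $- \frac{726465487}{41399176} \approx -17.548$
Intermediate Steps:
$\frac{h}{38909} - \frac{38182}{2128} = \frac{15363}{38909} - \frac{38182}{2128} = 15363 \cdot \frac{1}{38909} - \frac{19091}{1064} = \frac{15363}{38909} - \frac{19091}{1064} = - \frac{726465487}{41399176}$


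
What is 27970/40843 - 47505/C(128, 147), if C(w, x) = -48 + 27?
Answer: 646944695/285901 ≈ 2262.8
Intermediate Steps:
C(w, x) = -21
27970/40843 - 47505/C(128, 147) = 27970/40843 - 47505/(-21) = 27970*(1/40843) - 47505*(-1/21) = 27970/40843 + 15835/7 = 646944695/285901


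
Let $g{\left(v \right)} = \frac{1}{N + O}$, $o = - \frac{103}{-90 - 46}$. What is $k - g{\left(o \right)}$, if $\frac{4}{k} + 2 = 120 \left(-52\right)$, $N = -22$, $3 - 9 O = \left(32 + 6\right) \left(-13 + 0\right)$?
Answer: $- \frac{28687}{933179} \approx -0.030741$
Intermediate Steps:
$O = \frac{497}{9}$ ($O = \frac{1}{3} - \frac{\left(32 + 6\right) \left(-13 + 0\right)}{9} = \frac{1}{3} - \frac{38 \left(-13\right)}{9} = \frac{1}{3} - - \frac{494}{9} = \frac{1}{3} + \frac{494}{9} = \frac{497}{9} \approx 55.222$)
$o = \frac{103}{136}$ ($o = - \frac{103}{-90 - 46} = - \frac{103}{-136} = \left(-103\right) \left(- \frac{1}{136}\right) = \frac{103}{136} \approx 0.75735$)
$g{\left(v \right)} = \frac{9}{299}$ ($g{\left(v \right)} = \frac{1}{-22 + \frac{497}{9}} = \frac{1}{\frac{299}{9}} = \frac{9}{299}$)
$k = - \frac{2}{3121}$ ($k = \frac{4}{-2 + 120 \left(-52\right)} = \frac{4}{-2 - 6240} = \frac{4}{-6242} = 4 \left(- \frac{1}{6242}\right) = - \frac{2}{3121} \approx -0.00064082$)
$k - g{\left(o \right)} = - \frac{2}{3121} - \frac{9}{299} = - \frac{28687}{933179}$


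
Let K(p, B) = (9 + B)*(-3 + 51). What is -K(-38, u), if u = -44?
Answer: 1680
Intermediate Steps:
K(p, B) = 432 + 48*B (K(p, B) = (9 + B)*48 = 432 + 48*B)
-K(-38, u) = -(432 + 48*(-44)) = -(432 - 2112) = -1*(-1680) = 1680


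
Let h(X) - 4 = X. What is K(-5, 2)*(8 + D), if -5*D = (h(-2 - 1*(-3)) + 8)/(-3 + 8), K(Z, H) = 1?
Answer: 187/25 ≈ 7.4800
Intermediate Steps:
h(X) = 4 + X
D = -13/25 (D = -((4 + (-2 - 1*(-3))) + 8)/(5*(-3 + 8)) = -((4 + (-2 + 3)) + 8)/(5*5) = -((4 + 1) + 8)/(5*5) = -(5 + 8)/(5*5) = -13/(5*5) = -1/5*13/5 = -13/25 ≈ -0.52000)
K(-5, 2)*(8 + D) = 1*(8 - 13/25) = 1*(187/25) = 187/25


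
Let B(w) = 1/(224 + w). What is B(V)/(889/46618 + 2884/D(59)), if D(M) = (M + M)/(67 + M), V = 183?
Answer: 250042/313396293959 ≈ 7.9785e-7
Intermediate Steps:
D(M) = 2*M/(67 + M) (D(M) = (2*M)/(67 + M) = 2*M/(67 + M))
B(V)/(889/46618 + 2884/D(59)) = 1/((224 + 183)*(889/46618 + 2884/((2*59/(67 + 59))))) = 1/(407*(889*(1/46618) + 2884/((2*59/126)))) = 1/(407*(889/46618 + 2884/((2*59*(1/126))))) = 1/(407*(889/46618 + 2884/(59/63))) = 1/(407*(889/46618 + 2884*(63/59))) = 1/(407*(889/46618 + 181692/59)) = 1/(407*(8470170107/2750462)) = (1/407)*(2750462/8470170107) = 250042/313396293959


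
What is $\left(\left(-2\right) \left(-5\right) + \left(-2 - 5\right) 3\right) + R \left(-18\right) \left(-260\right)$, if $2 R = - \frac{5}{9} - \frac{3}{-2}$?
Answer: $2199$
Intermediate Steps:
$R = \frac{17}{36}$ ($R = \frac{- \frac{5}{9} - \frac{3}{-2}}{2} = \frac{\left(-5\right) \frac{1}{9} - - \frac{3}{2}}{2} = \frac{- \frac{5}{9} + \frac{3}{2}}{2} = \frac{1}{2} \cdot \frac{17}{18} = \frac{17}{36} \approx 0.47222$)
$\left(\left(-2\right) \left(-5\right) + \left(-2 - 5\right) 3\right) + R \left(-18\right) \left(-260\right) = \left(\left(-2\right) \left(-5\right) + \left(-2 - 5\right) 3\right) + \frac{17}{36} \left(-18\right) \left(-260\right) = \left(10 - 21\right) - -2210 = \left(10 - 21\right) + 2210 = -11 + 2210 = 2199$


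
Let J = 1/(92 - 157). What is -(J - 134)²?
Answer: -75881521/4225 ≈ -17960.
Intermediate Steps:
J = -1/65 (J = 1/(-65) = -1/65 ≈ -0.015385)
-(J - 134)² = -(-1/65 - 134)² = -(-8711/65)² = -1*75881521/4225 = -75881521/4225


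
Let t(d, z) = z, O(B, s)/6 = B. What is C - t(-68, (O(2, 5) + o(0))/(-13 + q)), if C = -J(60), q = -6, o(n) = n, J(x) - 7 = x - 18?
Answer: -919/19 ≈ -48.368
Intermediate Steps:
J(x) = -11 + x (J(x) = 7 + (x - 18) = 7 + (-18 + x) = -11 + x)
O(B, s) = 6*B
C = -49 (C = -(-11 + 60) = -1*49 = -49)
C - t(-68, (O(2, 5) + o(0))/(-13 + q)) = -49 - (6*2 + 0)/(-13 - 6) = -49 - (12 + 0)/(-19) = -49 - 12*(-1)/19 = -49 - 1*(-12/19) = -49 + 12/19 = -919/19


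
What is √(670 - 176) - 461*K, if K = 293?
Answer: -135073 + √494 ≈ -1.3505e+5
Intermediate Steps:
√(670 - 176) - 461*K = √(670 - 176) - 461*293 = √494 - 135073 = -135073 + √494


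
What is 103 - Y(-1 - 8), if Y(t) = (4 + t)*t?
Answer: 58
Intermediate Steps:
Y(t) = t*(4 + t)
103 - Y(-1 - 8) = 103 - (-1 - 8)*(4 + (-1 - 8)) = 103 - (-9)*(4 - 9) = 103 - (-9)*(-5) = 103 - 1*45 = 103 - 45 = 58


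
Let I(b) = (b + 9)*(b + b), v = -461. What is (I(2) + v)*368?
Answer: -153456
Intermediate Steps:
I(b) = 2*b*(9 + b) (I(b) = (9 + b)*(2*b) = 2*b*(9 + b))
(I(2) + v)*368 = (2*2*(9 + 2) - 461)*368 = (2*2*11 - 461)*368 = (44 - 461)*368 = -417*368 = -153456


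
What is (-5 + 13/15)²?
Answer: 3844/225 ≈ 17.084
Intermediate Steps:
(-5 + 13/15)² = (-62/15)² = 3844/225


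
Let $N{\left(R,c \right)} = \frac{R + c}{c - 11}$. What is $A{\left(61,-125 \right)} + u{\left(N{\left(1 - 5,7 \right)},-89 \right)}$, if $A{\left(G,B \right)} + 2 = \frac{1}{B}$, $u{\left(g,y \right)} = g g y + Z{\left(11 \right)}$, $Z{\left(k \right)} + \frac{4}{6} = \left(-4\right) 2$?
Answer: $- \frac{364423}{6000} \approx -60.737$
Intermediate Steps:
$N{\left(R,c \right)} = \frac{R + c}{-11 + c}$
$Z{\left(k \right)} = - \frac{26}{3}$ ($Z{\left(k \right)} = - \frac{2}{3} - 8 = - \frac{26}{3}$)
$u{\left(g,y \right)} = - \frac{26}{3} + y g^{2}$ ($u{\left(g,y \right)} = g g y - \frac{26}{3} = g^{2} y - \frac{26}{3} = y g^{2} - \frac{26}{3} = - \frac{26}{3} + y g^{2}$)
$A{\left(G,B \right)} = -2 + \frac{1}{B}$
$A{\left(61,-125 \right)} + u{\left(N{\left(1 - 5,7 \right)},-89 \right)} = \left(-2 + \frac{1}{-125}\right) - \left(\frac{26}{3} + 89 \left(\frac{\left(1 - 5\right) + 7}{-11 + 7}\right)^{2}\right) = \left(-2 - \frac{1}{125}\right) - \left(\frac{26}{3} + 89 \left(\frac{-4 + 7}{-4}\right)^{2}\right) = - \frac{251}{125} - \left(\frac{26}{3} + 89 \left(\left(- \frac{1}{4}\right) 3\right)^{2}\right) = - \frac{251}{125} - \left(\frac{26}{3} + 89 \left(- \frac{3}{4}\right)^{2}\right) = - \frac{251}{125} - \frac{2819}{48} = - \frac{364423}{6000}$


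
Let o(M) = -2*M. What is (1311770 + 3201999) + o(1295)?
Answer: 4511179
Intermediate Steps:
(1311770 + 3201999) + o(1295) = (1311770 + 3201999) - 2*1295 = 4513769 - 2590 = 4511179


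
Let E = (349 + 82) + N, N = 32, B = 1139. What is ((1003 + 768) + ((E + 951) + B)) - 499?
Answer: 3825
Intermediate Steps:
E = 463 (E = (349 + 82) + 32 = 431 + 32 = 463)
((1003 + 768) + ((E + 951) + B)) - 499 = ((1003 + 768) + ((463 + 951) + 1139)) - 499 = (1771 + (1414 + 1139)) - 499 = (1771 + 2553) - 499 = 4324 - 499 = 3825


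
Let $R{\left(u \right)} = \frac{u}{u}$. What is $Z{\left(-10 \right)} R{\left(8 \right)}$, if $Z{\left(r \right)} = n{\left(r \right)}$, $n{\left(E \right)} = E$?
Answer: $-10$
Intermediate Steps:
$Z{\left(r \right)} = r$
$R{\left(u \right)} = 1$
$Z{\left(-10 \right)} R{\left(8 \right)} = \left(-10\right) 1 = -10$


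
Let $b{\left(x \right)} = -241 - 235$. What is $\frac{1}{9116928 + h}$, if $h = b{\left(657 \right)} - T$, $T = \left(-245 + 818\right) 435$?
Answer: $\frac{1}{8867197} \approx 1.1278 \cdot 10^{-7}$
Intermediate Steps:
$b{\left(x \right)} = -476$ ($b{\left(x \right)} = -241 - 235 = -476$)
$T = 249255$ ($T = 573 \cdot 435 = 249255$)
$h = -249731$ ($h = -476 - 249255 = -249731$)
$\frac{1}{9116928 + h} = \frac{1}{9116928 - 249731} = \frac{1}{8867197}$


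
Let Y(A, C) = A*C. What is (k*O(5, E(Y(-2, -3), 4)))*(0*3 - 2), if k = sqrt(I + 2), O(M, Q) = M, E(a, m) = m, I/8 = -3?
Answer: -10*I*sqrt(22) ≈ -46.904*I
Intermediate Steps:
I = -24 (I = 8*(-3) = -24)
k = I*sqrt(22) (k = sqrt(-24 + 2) = sqrt(-22) = I*sqrt(22) ≈ 4.6904*I)
(k*O(5, E(Y(-2, -3), 4)))*(0*3 - 2) = ((I*sqrt(22))*5)*(0*3 - 2) = (5*I*sqrt(22))*(0 - 2) = (5*I*sqrt(22))*(-2) = -10*I*sqrt(22)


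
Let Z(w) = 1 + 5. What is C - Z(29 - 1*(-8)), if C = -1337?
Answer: -1343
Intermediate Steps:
Z(w) = 6
C - Z(29 - 1*(-8)) = -1337 - 1*6 = -1337 - 6 = -1343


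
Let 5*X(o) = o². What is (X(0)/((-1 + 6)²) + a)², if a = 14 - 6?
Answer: 64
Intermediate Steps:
a = 8
X(o) = o²/5
(X(0)/((-1 + 6)²) + a)² = (((⅕)*0²)/((-1 + 6)²) + 8)² = (((⅕)*0)/(5²) + 8)² = (0/25 + 8)² = (0*(1/25) + 8)² = (0 + 8)² = 8² = 64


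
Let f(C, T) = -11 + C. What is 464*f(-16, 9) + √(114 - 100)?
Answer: -12528 + √14 ≈ -12524.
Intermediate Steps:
464*f(-16, 9) + √(114 - 100) = 464*(-11 - 16) + √(114 - 100) = 464*(-27) + √14 = -12528 + √14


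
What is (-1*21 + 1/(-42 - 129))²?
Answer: 12902464/29241 ≈ 441.25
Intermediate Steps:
(-1*21 + 1/(-42 - 129))² = (-21 + 1/(-171))² = (-21 - 1/171)² = (-3592/171)² = 12902464/29241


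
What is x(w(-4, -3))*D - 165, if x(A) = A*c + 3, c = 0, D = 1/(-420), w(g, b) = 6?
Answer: -23101/140 ≈ -165.01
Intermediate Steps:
D = -1/420 ≈ -0.0023810
x(A) = 3 (x(A) = A*0 + 3 = 0 + 3 = 3)
x(w(-4, -3))*D - 165 = 3*(-1/420) - 165 = -1/140 - 165 = -23101/140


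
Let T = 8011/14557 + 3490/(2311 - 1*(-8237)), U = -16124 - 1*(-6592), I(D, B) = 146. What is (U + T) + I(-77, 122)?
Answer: -720529526569/76773618 ≈ -9385.1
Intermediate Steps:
U = -9532 (U = -16124 + 6592 = -9532)
T = 67651979/76773618 (T = 8011*(1/14557) + 3490/(2311 + 8237) = 8011/14557 + 3490/10548 = 8011/14557 + 3490*(1/10548) = 8011/14557 + 1745/5274 = 67651979/76773618 ≈ 0.88119)
(U + T) + I(-77, 122) = (-9532 + 67651979/76773618) + 146 = -731738474797/76773618 + 146 = -720529526569/76773618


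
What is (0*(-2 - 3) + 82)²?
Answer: 6724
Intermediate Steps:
(0*(-2 - 3) + 82)² = (0*(-5) + 82)² = (0 + 82)² = 82² = 6724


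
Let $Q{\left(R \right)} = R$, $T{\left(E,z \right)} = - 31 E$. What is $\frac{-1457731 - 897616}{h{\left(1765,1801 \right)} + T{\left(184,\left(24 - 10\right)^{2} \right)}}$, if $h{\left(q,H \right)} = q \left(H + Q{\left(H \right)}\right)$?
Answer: $- \frac{2355347}{6351826} \approx -0.37081$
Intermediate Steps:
$h{\left(q,H \right)} = 2 H q$ ($h{\left(q,H \right)} = q \left(H + H\right) = q 2 H = 2 H q$)
$\frac{-1457731 - 897616}{h{\left(1765,1801 \right)} + T{\left(184,\left(24 - 10\right)^{2} \right)}} = \frac{-1457731 - 897616}{2 \cdot 1801 \cdot 1765 - 5704} = - \frac{2355347}{6357530 - 5704} = - \frac{2355347}{6351826}$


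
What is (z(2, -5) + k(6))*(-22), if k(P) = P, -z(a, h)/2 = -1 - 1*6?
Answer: -440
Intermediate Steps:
z(a, h) = 14 (z(a, h) = -2*(-1 - 1*6) = -2*(-1 - 6) = -2*(-7) = 14)
(z(2, -5) + k(6))*(-22) = (14 + 6)*(-22) = 20*(-22) = -440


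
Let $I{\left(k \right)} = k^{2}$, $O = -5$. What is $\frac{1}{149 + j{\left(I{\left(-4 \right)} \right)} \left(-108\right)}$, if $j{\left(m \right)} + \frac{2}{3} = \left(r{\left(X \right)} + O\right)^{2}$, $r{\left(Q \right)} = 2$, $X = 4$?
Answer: $- \frac{1}{751} \approx -0.0013316$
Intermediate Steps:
$j{\left(m \right)} = \frac{25}{3}$ ($j{\left(m \right)} = - \frac{2}{3} + \left(2 - 5\right)^{2} = - \frac{2}{3} + \left(-3\right)^{2} = - \frac{2}{3} + 9 = \frac{25}{3}$)
$\frac{1}{149 + j{\left(I{\left(-4 \right)} \right)} \left(-108\right)} = \frac{1}{149 + \frac{25}{3} \left(-108\right)} = \frac{1}{149 - 900} = \frac{1}{-751} = - \frac{1}{751}$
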